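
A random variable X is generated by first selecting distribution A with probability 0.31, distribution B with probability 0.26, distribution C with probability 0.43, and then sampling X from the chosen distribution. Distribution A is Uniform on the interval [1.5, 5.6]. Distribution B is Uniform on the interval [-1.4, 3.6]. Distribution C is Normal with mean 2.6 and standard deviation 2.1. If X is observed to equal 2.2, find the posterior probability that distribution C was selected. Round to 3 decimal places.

0.386

Likelihoods f(2.2 | ·): A: 0.243902; B: 0.2; C: 0.186557.
Posterior ∝ prior × likelihood. Numerator for C: 0.43·0.186557 = 0.0802197.
Normalizing constant: 0.31·0.243902 + 0.26·0.2 + 0.43·0.186557 = 0.207829.
P(C | observation) = 0.0802197 / 0.207829 = 0.385988.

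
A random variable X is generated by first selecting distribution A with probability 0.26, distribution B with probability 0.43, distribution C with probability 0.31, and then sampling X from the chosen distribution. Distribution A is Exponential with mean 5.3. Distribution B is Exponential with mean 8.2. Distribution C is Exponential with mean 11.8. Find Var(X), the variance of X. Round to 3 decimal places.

Per component, A: μ=5.3, E[X²]=56.18; B: μ=8.2, E[X²]=134.48; C: μ=11.8, E[X²]=278.48.
E[X] = 0.26·5.3 + 0.43·8.2 + 0.31·11.8 = 8.562.
E[X²] = 0.26·56.18 + 0.43·134.48 + 0.31·278.48 = 158.762.
Var(X) = E[X²] − (E[X])² = 158.762 − 73.3078 = 85.4542.

85.454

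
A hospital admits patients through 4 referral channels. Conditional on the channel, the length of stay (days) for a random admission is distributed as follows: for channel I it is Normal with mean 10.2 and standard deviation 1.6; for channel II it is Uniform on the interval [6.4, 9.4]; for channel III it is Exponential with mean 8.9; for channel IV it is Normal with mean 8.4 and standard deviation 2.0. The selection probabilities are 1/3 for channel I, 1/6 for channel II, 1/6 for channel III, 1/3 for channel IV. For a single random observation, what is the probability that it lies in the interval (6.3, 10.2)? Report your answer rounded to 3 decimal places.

0.583

Conditional on each channel, P(6.3 < X < 10.2): I: 0.492605; II: 1; III: 0.17481; IV: 0.669081.
By total probability, P(6.3 < X < 10.2) = 0.333333·0.492605 + 0.166667·1 + 0.166667·0.17481 + 0.333333·0.669081 = 0.58303.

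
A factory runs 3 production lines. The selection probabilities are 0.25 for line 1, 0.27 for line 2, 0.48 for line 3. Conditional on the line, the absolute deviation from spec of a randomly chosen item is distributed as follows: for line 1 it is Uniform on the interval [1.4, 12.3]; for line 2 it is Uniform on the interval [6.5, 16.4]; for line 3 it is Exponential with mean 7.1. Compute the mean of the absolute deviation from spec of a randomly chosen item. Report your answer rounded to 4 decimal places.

8.2120

Component means — 1: 6.85; 2: 11.45; 3: 7.1.
E[X] = 0.25·6.85 + 0.27·11.45 + 0.48·7.1 = 8.212.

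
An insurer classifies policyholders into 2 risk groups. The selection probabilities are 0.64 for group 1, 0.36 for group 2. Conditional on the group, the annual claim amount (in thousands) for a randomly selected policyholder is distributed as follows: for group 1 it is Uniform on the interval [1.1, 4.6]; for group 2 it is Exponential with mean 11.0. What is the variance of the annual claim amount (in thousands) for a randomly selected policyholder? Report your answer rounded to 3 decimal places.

Per component, 1: μ=2.85, E[X²]=9.14333; 2: μ=11, E[X²]=242.
E[X] = 0.64·2.85 + 0.36·11 = 5.784.
E[X²] = 0.64·9.14333 + 0.36·242 = 92.9717.
Var(X) = E[X²] − (E[X])² = 92.9717 − 33.4547 = 59.5171.

59.517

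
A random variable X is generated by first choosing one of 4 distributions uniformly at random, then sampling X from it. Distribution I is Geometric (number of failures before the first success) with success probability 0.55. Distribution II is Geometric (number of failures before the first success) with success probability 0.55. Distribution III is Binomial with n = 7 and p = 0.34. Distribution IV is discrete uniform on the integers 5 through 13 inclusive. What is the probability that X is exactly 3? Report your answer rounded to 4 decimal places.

Conditional on each component, P(X = 3): I: 0.0501187; II: 0.0501187; III: 0.261024; IV: 0.
By total probability, P(X = 3) = 0.25·0.0501187 + 0.25·0.0501187 + 0.25·0.261024 + 0.25·0 = 0.0903154.

0.0903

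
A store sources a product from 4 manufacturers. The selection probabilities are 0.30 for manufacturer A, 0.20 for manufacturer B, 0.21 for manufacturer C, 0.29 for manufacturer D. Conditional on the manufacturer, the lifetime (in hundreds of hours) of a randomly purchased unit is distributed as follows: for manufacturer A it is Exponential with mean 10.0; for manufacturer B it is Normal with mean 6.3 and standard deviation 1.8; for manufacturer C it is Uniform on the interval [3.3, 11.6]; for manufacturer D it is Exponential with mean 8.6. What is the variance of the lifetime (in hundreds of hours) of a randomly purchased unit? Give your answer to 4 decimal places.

Per component, A: μ=10, E[X²]=200; B: μ=6.3, E[X²]=42.93; C: μ=7.45, E[X²]=61.2433; D: μ=8.6, E[X²]=147.92.
E[X] = 0.3·10 + 0.2·6.3 + 0.21·7.45 + 0.29·8.6 = 8.3185.
E[X²] = 0.3·200 + 0.2·42.93 + 0.21·61.2433 + 0.29·147.92 = 124.344.
Var(X) = E[X²] − (E[X])² = 124.344 − 69.1974 = 55.1465.

55.1465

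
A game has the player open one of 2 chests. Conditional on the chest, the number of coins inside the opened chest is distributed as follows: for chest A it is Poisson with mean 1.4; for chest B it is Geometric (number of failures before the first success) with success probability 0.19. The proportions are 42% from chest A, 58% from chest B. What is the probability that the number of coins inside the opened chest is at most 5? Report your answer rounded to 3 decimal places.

Conditional on each chest, P(X ≤ 5): A: 0.996799; B: 0.71757.
By total probability, P(X ≤ 5) = 0.42·0.996799 + 0.58·0.71757 = 0.834846.

0.835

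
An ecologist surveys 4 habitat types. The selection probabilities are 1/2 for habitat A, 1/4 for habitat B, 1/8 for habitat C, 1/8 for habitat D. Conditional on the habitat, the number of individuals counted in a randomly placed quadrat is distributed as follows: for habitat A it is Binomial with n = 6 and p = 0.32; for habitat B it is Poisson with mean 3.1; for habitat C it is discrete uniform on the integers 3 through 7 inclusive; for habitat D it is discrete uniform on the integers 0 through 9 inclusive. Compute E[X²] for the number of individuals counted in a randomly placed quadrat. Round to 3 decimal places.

For each component E[X²] = Var + (mean)², giving A: 4.992; B: 12.71; C: 27; D: 28.5.
Overall E[X²] = 0.5·4.992 + 0.25·12.71 + 0.125·27 + 0.125·28.5 = 12.611.

12.611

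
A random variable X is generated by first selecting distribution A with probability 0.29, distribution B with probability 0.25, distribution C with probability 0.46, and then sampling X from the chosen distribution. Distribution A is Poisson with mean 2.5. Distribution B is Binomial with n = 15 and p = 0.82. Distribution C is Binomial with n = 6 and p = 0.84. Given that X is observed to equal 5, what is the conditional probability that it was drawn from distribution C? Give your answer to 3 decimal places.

Likelihoods P(X=5 | ·): A: 0.0668009; B: 3.97511e-05; C: 0.401483.
Posterior ∝ prior × likelihood. Numerator for C: 0.46·0.401483 = 0.184682.
Normalizing constant: 0.29·0.0668009 + 0.25·3.97511e-05 + 0.46·0.401483 = 0.204065.
P(C | observation) = 0.184682 / 0.204065 = 0.905019.

0.905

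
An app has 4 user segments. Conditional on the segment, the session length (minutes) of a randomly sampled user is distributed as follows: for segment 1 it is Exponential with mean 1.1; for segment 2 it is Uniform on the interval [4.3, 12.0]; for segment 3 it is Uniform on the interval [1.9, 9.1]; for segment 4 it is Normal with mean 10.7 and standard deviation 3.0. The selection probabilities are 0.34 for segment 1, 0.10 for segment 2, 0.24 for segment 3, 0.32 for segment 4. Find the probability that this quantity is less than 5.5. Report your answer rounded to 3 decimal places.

Conditional on each segment, P(X < 5.5): 1: 0.993262; 2: 0.155844; 3: 0.5; 4: 0.0415182.
By total probability, P(X < 5.5) = 0.34·0.993262 + 0.1·0.155844 + 0.24·0.5 + 0.32·0.0415182 = 0.486579.

0.487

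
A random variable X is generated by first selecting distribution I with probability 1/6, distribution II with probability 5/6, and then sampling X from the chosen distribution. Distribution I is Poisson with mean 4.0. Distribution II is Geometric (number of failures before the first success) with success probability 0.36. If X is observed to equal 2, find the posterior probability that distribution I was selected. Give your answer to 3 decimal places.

Likelihoods P(X=2 | ·): I: 0.146525; II: 0.147456.
Posterior ∝ prior × likelihood. Numerator for I: 0.166667·0.146525 = 0.0244209.
Normalizing constant: 0.166667·0.146525 + 0.833333·0.147456 = 0.147301.
P(I | observation) = 0.0244209 / 0.147301 = 0.165789.

0.166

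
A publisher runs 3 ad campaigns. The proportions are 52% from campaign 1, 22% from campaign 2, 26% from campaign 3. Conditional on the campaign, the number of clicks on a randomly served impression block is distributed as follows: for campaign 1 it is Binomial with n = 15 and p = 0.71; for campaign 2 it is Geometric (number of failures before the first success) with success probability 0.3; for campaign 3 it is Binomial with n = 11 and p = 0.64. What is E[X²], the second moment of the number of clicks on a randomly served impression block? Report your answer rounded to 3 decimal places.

For each component E[X²] = Var + (mean)², giving 1: 116.511; 2: 13.2222; 3: 52.096.
Overall E[X²] = 0.52·116.511 + 0.22·13.2222 + 0.26·52.096 = 77.0396.

77.040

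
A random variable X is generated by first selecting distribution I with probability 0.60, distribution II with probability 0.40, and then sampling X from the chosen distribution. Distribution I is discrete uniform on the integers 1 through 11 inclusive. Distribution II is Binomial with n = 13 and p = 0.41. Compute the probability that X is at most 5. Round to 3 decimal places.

0.491

Conditional on each component, P(X ≤ 5): I: 0.454545; II: 0.544784.
By total probability, P(X ≤ 5) = 0.6·0.454545 + 0.4·0.544784 = 0.490641.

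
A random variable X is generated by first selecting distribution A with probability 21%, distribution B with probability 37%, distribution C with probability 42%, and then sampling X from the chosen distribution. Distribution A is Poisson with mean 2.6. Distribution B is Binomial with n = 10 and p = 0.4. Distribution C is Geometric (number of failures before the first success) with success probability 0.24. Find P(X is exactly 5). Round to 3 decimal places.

Conditional on each component, P(X = 5): A: 0.0735394; B: 0.200658; C: 0.0608526.
By total probability, P(X = 5) = 0.21·0.0735394 + 0.37·0.200658 + 0.42·0.0608526 = 0.115245.

0.115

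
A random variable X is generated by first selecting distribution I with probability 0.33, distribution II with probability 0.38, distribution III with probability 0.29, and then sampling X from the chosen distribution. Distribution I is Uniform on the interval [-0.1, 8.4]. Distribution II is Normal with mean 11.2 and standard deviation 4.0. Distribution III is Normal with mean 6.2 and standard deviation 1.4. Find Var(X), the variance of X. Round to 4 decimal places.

Per component, I: μ=4.15, E[X²]=23.2433; II: μ=11.2, E[X²]=141.44; III: μ=6.2, E[X²]=40.4.
E[X] = 0.33·4.15 + 0.38·11.2 + 0.29·6.2 = 7.4235.
E[X²] = 0.33·23.2433 + 0.38·141.44 + 0.29·40.4 = 73.1335.
Var(X) = E[X²] − (E[X])² = 73.1335 − 55.1084 = 18.0251.

18.0251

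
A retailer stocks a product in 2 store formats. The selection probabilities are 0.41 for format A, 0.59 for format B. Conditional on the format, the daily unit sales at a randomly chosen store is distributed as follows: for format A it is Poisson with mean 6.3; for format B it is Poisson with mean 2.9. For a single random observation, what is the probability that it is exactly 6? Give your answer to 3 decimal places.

Conditional on each format, P(X = 6): A: 0.159461; B: 0.0454571.
By total probability, P(X = 6) = 0.41·0.159461 + 0.59·0.0454571 = 0.0921988.

0.092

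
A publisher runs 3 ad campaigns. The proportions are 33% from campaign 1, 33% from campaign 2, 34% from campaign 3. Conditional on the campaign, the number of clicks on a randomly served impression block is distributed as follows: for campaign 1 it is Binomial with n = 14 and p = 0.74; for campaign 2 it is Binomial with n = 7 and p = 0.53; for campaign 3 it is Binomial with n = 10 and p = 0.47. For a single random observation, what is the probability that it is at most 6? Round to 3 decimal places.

0.627

Conditional on each campaign, P(X ≤ 6): 1: 0.0131924; 2: 0.988253; 3: 0.872935.
By total probability, P(X ≤ 6) = 0.33·0.0131924 + 0.33·0.988253 + 0.34·0.872935 = 0.627275.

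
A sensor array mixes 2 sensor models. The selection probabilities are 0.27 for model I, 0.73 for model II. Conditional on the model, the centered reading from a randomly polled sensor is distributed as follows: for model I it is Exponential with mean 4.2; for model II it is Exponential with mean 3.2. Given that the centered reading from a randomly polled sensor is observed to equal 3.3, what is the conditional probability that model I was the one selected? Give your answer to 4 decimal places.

0.2648

Likelihoods f(3.3 | ·): I: 0.108522; II: 0.111425.
Posterior ∝ prior × likelihood. Numerator for I: 0.27·0.108522 = 0.029301.
Normalizing constant: 0.27·0.108522 + 0.73·0.111425 = 0.110642.
P(I | observation) = 0.029301 / 0.110642 = 0.264829.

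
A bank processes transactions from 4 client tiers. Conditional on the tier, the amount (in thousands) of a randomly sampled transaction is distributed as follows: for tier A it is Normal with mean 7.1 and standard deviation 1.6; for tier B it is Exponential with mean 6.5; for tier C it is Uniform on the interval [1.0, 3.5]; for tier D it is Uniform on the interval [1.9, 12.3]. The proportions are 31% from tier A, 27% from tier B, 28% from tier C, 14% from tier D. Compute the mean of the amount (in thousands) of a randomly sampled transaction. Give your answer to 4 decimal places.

5.5800

Component means — A: 7.1; B: 6.5; C: 2.25; D: 7.1.
E[X] = 0.31·7.1 + 0.27·6.5 + 0.28·2.25 + 0.14·7.1 = 5.58.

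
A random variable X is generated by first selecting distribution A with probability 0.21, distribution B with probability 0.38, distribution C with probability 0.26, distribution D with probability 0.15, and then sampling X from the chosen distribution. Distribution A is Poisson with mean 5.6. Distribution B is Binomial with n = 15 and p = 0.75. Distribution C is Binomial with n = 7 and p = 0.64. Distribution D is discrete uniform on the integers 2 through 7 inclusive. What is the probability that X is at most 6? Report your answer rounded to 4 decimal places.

Conditional on each component, P(X ≤ 6): A: 0.670258; B: 0.00419301; C: 0.95602; D: 0.833333.
By total probability, P(X ≤ 6) = 0.21·0.670258 + 0.38·0.00419301 + 0.26·0.95602 + 0.15·0.833333 = 0.515913.

0.5159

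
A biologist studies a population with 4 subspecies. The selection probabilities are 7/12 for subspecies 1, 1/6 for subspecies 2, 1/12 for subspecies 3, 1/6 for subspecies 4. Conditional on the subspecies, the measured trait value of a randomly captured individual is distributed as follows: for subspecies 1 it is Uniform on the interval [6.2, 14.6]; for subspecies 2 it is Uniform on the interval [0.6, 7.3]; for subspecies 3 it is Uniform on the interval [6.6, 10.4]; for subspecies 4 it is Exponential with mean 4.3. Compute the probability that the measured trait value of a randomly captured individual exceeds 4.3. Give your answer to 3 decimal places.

0.803

Conditional on each subspecies, P(X > 4.3): 1: 1; 2: 0.447761; 3: 1; 4: 0.367879.
By total probability, P(X > 4.3) = 0.583333·1 + 0.166667·0.447761 + 0.0833333·1 + 0.166667·0.367879 = 0.802607.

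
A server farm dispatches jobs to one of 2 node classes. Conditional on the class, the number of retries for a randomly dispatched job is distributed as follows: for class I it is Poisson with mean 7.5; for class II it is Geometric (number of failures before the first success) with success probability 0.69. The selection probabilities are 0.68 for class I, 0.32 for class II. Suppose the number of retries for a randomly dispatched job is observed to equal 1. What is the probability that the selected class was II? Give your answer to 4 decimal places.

Likelihoods P(X=1 | ·): I: 0.00414813; II: 0.2139.
Posterior ∝ prior × likelihood. Numerator for II: 0.32·0.2139 = 0.068448.
Normalizing constant: 0.68·0.00414813 + 0.32·0.2139 = 0.0712687.
P(II | observation) = 0.068448 / 0.0712687 = 0.960421.

0.9604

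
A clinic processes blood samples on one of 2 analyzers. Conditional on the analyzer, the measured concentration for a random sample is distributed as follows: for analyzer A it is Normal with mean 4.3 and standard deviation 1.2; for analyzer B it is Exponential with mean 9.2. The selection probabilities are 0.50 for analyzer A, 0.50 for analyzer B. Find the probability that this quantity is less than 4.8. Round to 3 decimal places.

Conditional on each analyzer, P(X < 4.8): A: 0.661539; B: 0.406513.
By total probability, P(X < 4.8) = 0.5·0.661539 + 0.5·0.406513 = 0.534026.

0.534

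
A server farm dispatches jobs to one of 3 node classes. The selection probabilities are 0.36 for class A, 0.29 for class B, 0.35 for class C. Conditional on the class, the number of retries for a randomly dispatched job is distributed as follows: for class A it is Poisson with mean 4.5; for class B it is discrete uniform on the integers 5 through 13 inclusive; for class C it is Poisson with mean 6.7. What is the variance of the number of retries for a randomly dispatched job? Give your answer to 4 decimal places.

Per component, A: μ=4.5, E[X²]=24.75; B: μ=9, E[X²]=87.6667; C: μ=6.7, E[X²]=51.59.
E[X] = 0.36·4.5 + 0.29·9 + 0.35·6.7 = 6.575.
E[X²] = 0.36·24.75 + 0.29·87.6667 + 0.35·51.59 = 52.3898.
Var(X) = E[X²] − (E[X])² = 52.3898 − 43.2306 = 9.15921.

9.1592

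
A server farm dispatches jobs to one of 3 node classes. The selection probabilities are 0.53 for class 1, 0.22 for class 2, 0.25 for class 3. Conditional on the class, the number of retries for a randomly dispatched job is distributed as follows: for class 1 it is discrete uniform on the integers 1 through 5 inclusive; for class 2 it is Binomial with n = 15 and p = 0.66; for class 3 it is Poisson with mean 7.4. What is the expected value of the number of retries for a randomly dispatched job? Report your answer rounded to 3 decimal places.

5.618

Component means — 1: 3; 2: 9.9; 3: 7.4.
E[X] = 0.53·3 + 0.22·9.9 + 0.25·7.4 = 5.618.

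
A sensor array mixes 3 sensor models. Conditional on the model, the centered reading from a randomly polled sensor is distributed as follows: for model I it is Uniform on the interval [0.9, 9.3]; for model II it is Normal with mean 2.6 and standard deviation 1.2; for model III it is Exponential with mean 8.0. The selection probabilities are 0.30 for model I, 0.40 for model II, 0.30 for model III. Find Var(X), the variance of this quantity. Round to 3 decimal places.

26.546

Per component, I: μ=5.1, E[X²]=31.89; II: μ=2.6, E[X²]=8.2; III: μ=8, E[X²]=128.
E[X] = 0.3·5.1 + 0.4·2.6 + 0.3·8 = 4.97.
E[X²] = 0.3·31.89 + 0.4·8.2 + 0.3·128 = 51.247.
Var(X) = E[X²] − (E[X])² = 51.247 − 24.7009 = 26.5461.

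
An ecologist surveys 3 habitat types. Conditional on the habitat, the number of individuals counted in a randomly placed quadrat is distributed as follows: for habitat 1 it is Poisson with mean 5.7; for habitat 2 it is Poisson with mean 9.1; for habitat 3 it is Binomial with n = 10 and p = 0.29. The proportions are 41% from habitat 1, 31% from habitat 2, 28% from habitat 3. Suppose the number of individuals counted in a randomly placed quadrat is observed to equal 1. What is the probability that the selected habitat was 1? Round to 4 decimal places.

Likelihoods P(X=1 | ·): 1: 0.019072; 2: 0.00101616; 3: 0.132961.
Posterior ∝ prior × likelihood. Numerator for 1: 0.41·0.019072 = 0.00781952.
Normalizing constant: 0.41·0.019072 + 0.31·0.00101616 + 0.28·0.132961 = 0.0453635.
P(1 | observation) = 0.00781952 / 0.0453635 = 0.172375.

0.1724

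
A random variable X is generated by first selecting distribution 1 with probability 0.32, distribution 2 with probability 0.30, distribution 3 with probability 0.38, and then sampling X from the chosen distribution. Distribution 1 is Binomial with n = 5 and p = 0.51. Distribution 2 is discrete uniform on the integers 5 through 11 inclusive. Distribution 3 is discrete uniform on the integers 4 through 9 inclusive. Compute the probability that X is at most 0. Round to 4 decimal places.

Conditional on each component, P(X ≤ 0): 1: 0.0282475; 2: 0; 3: 0.
By total probability, P(X ≤ 0) = 0.32·0.0282475 + 0.3·0 + 0.38·0 = 0.00903921.

0.0090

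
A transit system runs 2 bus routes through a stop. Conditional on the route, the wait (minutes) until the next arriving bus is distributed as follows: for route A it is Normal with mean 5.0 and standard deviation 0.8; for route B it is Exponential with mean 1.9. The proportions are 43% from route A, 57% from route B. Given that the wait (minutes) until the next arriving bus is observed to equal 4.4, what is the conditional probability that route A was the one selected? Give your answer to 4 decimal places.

Likelihoods f(4.4 | ·): A: 0.376422; B: 0.0519412.
Posterior ∝ prior × likelihood. Numerator for A: 0.43·0.376422 = 0.161861.
Normalizing constant: 0.43·0.376422 + 0.57·0.0519412 = 0.191468.
P(A | observation) = 0.161861 / 0.191468 = 0.845371.

0.8454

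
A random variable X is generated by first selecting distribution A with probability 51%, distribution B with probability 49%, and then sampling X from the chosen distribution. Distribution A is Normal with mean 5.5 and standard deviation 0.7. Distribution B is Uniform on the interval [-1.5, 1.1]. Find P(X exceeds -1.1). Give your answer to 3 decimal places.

Conditional on each component, P(X > -1.1): A: 1; B: 0.846154.
By total probability, P(X > -1.1) = 0.51·1 + 0.49·0.846154 = 0.924615.

0.925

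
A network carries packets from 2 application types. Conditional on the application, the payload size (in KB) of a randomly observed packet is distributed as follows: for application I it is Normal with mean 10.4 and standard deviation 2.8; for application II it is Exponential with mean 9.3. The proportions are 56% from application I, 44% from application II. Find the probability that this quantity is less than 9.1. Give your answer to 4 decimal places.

Conditional on each application, P(X < 9.1): I: 0.321222; II: 0.624123.
By total probability, P(X < 9.1) = 0.56·0.321222 + 0.44·0.624123 = 0.454498.

0.4545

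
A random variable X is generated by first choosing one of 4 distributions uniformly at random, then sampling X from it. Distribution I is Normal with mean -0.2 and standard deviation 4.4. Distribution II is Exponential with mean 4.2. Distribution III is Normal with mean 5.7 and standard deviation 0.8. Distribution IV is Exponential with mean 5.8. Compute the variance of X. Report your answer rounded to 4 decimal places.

23.7569

Per component, I: μ=-0.2, E[X²]=19.4; II: μ=4.2, E[X²]=35.28; III: μ=5.7, E[X²]=33.13; IV: μ=5.8, E[X²]=67.28.
E[X] = 0.25·-0.2 + 0.25·4.2 + 0.25·5.7 + 0.25·5.8 = 3.875.
E[X²] = 0.25·19.4 + 0.25·35.28 + 0.25·33.13 + 0.25·67.28 = 38.7725.
Var(X) = E[X²] − (E[X])² = 38.7725 − 15.0156 = 23.7569.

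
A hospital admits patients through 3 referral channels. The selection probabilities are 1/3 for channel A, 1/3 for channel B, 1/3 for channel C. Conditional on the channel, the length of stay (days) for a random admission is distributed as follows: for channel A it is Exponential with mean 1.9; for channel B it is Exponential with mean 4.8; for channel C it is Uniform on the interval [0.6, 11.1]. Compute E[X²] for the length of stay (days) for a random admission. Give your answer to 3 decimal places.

32.237

For each component E[X²] = Var + (mean)², giving A: 7.22; B: 46.08; C: 43.41.
Overall E[X²] = 0.333333·7.22 + 0.333333·46.08 + 0.333333·43.41 = 32.2367.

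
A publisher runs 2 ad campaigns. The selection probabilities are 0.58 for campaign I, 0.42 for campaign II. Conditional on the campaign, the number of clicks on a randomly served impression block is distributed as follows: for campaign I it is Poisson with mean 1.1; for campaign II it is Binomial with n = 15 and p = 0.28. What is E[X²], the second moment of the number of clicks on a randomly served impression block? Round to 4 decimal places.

10.0187

For each component E[X²] = Var + (mean)², giving I: 2.31; II: 20.664.
Overall E[X²] = 0.58·2.31 + 0.42·20.664 = 10.0187.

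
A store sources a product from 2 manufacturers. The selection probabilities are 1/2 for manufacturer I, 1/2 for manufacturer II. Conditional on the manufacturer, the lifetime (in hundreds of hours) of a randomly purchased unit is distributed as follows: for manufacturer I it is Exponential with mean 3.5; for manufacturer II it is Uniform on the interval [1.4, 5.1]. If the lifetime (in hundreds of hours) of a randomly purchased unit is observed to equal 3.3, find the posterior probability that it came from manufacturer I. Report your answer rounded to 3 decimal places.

Likelihoods f(3.3 | ·): I: 0.11129; II: 0.27027.
Posterior ∝ prior × likelihood. Numerator for I: 0.5·0.11129 = 0.0556448.
Normalizing constant: 0.5·0.11129 + 0.5·0.27027 = 0.19078.
P(I | observation) = 0.0556448 / 0.19078 = 0.29167.

0.292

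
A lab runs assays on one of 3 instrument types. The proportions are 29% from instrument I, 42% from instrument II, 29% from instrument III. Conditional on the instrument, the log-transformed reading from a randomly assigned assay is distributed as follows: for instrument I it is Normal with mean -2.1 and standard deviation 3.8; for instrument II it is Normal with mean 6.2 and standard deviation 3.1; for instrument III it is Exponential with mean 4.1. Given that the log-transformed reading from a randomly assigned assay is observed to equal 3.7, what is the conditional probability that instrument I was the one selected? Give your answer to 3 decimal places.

Likelihoods f(3.7 | ·): I: 0.032753; II: 0.0929659; III: 0.0989218.
Posterior ∝ prior × likelihood. Numerator for I: 0.29·0.032753 = 0.00949838.
Normalizing constant: 0.29·0.032753 + 0.42·0.0929659 + 0.29·0.0989218 = 0.0772314.
P(I | observation) = 0.00949838 / 0.0772314 = 0.122986.

0.123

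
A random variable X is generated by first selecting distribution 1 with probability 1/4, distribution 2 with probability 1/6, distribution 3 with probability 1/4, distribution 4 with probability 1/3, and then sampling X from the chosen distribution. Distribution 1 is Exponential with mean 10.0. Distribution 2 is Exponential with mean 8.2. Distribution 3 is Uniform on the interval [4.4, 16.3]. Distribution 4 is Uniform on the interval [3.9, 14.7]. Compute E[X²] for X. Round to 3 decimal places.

For each component E[X²] = Var + (mean)², giving 1: 200; 2: 134.48; 3: 118.923; 4: 96.21.
Overall E[X²] = 0.25·200 + 0.166667·134.48 + 0.25·118.923 + 0.333333·96.21 = 134.214.

134.214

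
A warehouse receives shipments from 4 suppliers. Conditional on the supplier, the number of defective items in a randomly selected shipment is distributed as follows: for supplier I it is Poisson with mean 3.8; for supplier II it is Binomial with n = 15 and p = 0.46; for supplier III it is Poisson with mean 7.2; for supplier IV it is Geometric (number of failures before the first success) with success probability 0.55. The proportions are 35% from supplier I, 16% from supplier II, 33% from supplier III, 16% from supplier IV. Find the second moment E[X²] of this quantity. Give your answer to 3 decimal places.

34.426

For each component E[X²] = Var + (mean)², giving I: 18.24; II: 51.336; III: 59.04; IV: 2.15702.
Overall E[X²] = 0.35·18.24 + 0.16·51.336 + 0.33·59.04 + 0.16·2.15702 = 34.4261.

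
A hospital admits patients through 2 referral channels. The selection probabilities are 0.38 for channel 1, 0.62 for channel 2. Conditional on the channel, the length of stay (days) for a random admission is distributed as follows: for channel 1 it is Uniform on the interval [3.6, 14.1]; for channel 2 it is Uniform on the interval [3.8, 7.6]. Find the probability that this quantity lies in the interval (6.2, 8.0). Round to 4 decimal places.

Conditional on each channel, P(6.2 < X < 8.0): 1: 0.171429; 2: 0.368421.
By total probability, P(6.2 < X < 8.0) = 0.38·0.171429 + 0.62·0.368421 = 0.293564.

0.2936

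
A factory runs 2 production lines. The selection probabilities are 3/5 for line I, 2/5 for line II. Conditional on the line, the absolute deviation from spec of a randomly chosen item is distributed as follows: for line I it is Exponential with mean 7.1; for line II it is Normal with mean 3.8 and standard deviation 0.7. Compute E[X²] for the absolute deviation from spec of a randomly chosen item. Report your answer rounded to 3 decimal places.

For each component E[X²] = Var + (mean)², giving I: 100.82; II: 14.93.
Overall E[X²] = 0.6·100.82 + 0.4·14.93 = 66.464.

66.464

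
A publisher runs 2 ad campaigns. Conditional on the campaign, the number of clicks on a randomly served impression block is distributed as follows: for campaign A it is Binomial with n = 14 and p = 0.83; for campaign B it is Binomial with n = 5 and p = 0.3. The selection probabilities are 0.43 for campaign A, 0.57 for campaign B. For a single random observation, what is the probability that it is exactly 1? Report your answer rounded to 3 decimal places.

Conditional on each campaign, P(X = 1): A: 1.15091e-09; B: 0.36015.
By total probability, P(X = 1) = 0.43·1.15091e-09 + 0.57·0.36015 = 0.205286.

0.205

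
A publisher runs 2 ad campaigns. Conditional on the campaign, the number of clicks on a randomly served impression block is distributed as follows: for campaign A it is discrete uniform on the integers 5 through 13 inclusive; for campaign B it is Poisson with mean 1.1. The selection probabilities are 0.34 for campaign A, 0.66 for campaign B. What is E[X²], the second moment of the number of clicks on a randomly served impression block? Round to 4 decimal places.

31.3313

For each component E[X²] = Var + (mean)², giving A: 87.6667; B: 2.31.
Overall E[X²] = 0.34·87.6667 + 0.66·2.31 = 31.3313.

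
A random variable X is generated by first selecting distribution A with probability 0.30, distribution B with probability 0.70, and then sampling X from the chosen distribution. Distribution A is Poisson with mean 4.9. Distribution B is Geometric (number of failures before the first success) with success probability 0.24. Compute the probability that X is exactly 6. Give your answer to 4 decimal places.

Conditional on each component, P(X = 6): A: 0.143153; B: 0.046248.
By total probability, P(X = 6) = 0.3·0.143153 + 0.7·0.046248 = 0.0753195.

0.0753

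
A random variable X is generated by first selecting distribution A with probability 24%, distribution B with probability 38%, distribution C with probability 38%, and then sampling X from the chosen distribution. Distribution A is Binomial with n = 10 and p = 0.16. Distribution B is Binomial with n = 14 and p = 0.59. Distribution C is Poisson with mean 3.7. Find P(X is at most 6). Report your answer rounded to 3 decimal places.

Conditional on each component, P(X ≤ 6): A: 0.999795; B: 0.169191; C: 0.918191.
By total probability, P(X ≤ 6) = 0.24·0.999795 + 0.38·0.169191 + 0.38·0.918191 = 0.653156.

0.653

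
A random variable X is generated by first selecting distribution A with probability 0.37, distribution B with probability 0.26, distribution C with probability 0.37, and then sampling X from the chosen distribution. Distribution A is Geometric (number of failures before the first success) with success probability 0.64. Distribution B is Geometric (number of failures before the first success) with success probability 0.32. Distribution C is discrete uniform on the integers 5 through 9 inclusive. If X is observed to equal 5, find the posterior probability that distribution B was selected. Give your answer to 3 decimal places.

Likelihoods P(X=5 | ·): A: 0.00386984; B: 0.0465259; C: 0.2.
Posterior ∝ prior × likelihood. Numerator for B: 0.26·0.0465259 = 0.0120967.
Normalizing constant: 0.37·0.00386984 + 0.26·0.0465259 + 0.37·0.2 = 0.0875286.
P(B | observation) = 0.0120967 / 0.0875286 = 0.138203.

0.138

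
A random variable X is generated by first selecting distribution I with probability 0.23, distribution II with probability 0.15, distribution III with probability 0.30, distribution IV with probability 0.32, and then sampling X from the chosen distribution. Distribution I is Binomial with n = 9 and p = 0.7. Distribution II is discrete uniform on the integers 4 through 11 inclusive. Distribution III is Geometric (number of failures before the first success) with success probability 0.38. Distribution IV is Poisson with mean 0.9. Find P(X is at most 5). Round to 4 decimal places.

Conditional on each component, P(X ≤ 5): I: 0.270341; II: 0.25; III: 0.9432; IV: 0.999657.
By total probability, P(X ≤ 5) = 0.23·0.270341 + 0.15·0.25 + 0.3·0.9432 + 0.32·0.999657 = 0.702528.

0.7025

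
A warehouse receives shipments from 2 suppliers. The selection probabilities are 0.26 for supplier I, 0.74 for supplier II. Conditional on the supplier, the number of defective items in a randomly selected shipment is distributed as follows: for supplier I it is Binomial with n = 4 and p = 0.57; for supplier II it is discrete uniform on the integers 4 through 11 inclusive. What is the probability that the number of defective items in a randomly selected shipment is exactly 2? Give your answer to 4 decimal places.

Conditional on each supplier, P(X = 2): I: 0.360444; II: 0.
By total probability, P(X = 2) = 0.26·0.360444 + 0.74·0 = 0.0937155.

0.0937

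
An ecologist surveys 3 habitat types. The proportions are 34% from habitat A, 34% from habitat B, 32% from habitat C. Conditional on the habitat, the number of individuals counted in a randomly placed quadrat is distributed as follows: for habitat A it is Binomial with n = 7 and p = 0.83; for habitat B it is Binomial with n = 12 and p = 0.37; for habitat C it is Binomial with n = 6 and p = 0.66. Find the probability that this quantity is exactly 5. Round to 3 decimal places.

Conditional on each habitat, P(X = 5): A: 0.23906; B: 0.21633; C: 0.255476.
By total probability, P(X = 5) = 0.34·0.23906 + 0.34·0.21633 + 0.32·0.255476 = 0.236585.

0.237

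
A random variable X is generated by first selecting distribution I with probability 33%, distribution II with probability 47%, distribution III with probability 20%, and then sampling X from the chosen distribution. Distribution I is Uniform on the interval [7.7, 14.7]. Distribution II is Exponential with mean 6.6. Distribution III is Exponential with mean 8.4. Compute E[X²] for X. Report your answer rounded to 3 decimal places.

111.913

For each component E[X²] = Var + (mean)², giving I: 129.523; II: 87.12; III: 141.12.
Overall E[X²] = 0.33·129.523 + 0.47·87.12 + 0.2·141.12 = 111.913.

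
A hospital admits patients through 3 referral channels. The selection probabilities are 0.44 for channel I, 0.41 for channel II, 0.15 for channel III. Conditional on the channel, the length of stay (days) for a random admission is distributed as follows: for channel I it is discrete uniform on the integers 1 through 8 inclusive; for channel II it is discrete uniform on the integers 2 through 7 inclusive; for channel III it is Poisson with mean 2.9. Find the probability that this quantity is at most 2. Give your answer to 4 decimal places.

Conditional on each channel, P(X ≤ 2): I: 0.25; II: 0.166667; III: 0.445963.
By total probability, P(X ≤ 2) = 0.44·0.25 + 0.41·0.166667 + 0.15·0.445963 = 0.245228.

0.2452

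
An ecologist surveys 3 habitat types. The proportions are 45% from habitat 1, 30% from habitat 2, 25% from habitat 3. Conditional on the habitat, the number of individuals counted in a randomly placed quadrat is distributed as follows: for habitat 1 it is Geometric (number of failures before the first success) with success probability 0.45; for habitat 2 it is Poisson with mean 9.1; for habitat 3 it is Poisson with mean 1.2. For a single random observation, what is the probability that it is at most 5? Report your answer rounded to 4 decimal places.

0.7201

Conditional on each habitat, P(X ≤ 5): 1: 0.972319; 2: 0.109751; 3: 0.9985.
By total probability, P(X ≤ 5) = 0.45·0.972319 + 0.3·0.109751 + 0.25·0.9985 = 0.720094.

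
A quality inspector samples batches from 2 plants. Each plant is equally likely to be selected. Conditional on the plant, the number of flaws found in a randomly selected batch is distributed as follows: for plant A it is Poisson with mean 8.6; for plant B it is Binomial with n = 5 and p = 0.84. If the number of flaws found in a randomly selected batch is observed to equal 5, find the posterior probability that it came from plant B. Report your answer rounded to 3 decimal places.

Likelihoods P(X=5 | ·): A: 0.0721736; B: 0.418212.
Posterior ∝ prior × likelihood. Numerator for B: 0.5·0.418212 = 0.209106.
Normalizing constant: 0.5·0.0721736 + 0.5·0.418212 = 0.245193.
P(B | observation) = 0.209106 / 0.245193 = 0.852823.

0.853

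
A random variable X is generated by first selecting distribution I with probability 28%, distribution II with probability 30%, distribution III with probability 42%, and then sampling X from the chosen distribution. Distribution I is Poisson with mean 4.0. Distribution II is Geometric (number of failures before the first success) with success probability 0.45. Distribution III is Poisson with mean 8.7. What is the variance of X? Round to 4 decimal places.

15.8803

Per component, I: μ=4, E[X²]=20; II: μ=1.22222, E[X²]=4.20988; III: μ=8.7, E[X²]=84.39.
E[X] = 0.28·4 + 0.3·1.22222 + 0.42·8.7 = 5.14067.
E[X²] = 0.28·20 + 0.3·4.20988 + 0.42·84.39 = 42.3068.
Var(X) = E[X²] − (E[X])² = 42.3068 − 26.4265 = 15.8803.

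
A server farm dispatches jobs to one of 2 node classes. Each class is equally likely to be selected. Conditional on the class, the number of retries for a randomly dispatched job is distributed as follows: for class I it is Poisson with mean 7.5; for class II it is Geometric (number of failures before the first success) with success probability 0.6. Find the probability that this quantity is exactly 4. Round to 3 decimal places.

Conditional on each class, P(X = 4): I: 0.0729164; II: 0.01536.
By total probability, P(X = 4) = 0.5·0.0729164 + 0.5·0.01536 = 0.0441382.

0.044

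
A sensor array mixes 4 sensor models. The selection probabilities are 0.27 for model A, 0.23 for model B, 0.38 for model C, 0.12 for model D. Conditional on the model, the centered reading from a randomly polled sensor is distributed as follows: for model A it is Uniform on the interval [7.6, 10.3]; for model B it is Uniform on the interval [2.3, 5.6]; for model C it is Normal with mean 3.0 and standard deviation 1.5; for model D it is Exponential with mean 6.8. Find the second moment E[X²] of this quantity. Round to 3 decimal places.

For each component E[X²] = Var + (mean)², giving A: 80.71; B: 16.51; C: 11.25; D: 92.48.
Overall E[X²] = 0.27·80.71 + 0.23·16.51 + 0.38·11.25 + 0.12·92.48 = 40.9616.

40.962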